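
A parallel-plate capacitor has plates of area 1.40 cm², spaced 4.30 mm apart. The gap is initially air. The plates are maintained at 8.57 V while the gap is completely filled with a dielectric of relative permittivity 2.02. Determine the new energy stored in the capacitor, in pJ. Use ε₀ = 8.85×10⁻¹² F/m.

A = 1.40 cm² = 1.40×10⁻⁴ m².
Initially C₁ = ε₀A/d = 8.85×10⁻¹² × 1.40×10⁻⁴ / 4.30×10⁻³ = 2.88×10⁻¹³ F.
U₁ = 1.06×10⁻¹¹ J.
Battery connected ⇒ V is held fixed. C₂ = 2.02 C₁ and U = ½CV², so U₂/U₁ = C₂/C₁ = 2.02.
U₂ = 2.02 × 1.06×10⁻¹¹ = 2.14×10⁻¹¹ J.

U ≈ 21.4 pJ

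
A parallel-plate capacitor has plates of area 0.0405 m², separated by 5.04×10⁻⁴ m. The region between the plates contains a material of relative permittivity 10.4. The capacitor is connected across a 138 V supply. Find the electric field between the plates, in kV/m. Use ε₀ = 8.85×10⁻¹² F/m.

E = V/d = 138 / 5.04×10⁻⁴ = 2.74×10⁵ V/m.

274 kV/m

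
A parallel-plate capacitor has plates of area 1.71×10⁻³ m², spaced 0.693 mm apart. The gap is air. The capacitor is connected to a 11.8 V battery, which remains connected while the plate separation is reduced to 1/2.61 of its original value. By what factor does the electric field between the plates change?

2.61

Battery connected ⇒ V is held fixed.
E = V/d, so E₂/E₁ = d₁/d₂ = 2.61.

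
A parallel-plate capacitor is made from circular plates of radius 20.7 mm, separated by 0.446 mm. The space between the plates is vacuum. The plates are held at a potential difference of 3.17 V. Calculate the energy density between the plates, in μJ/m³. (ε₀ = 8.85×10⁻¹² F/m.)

u ≈ 224 μJ/m³

E = V/d = 3.17 / 4.46×10⁻⁴ = 7.11×10³ V/m.
u = ½ε₀E² = ½ × 8.85×10⁻¹² × (7.11×10³)² = 2.24×10⁻⁴ J/m³.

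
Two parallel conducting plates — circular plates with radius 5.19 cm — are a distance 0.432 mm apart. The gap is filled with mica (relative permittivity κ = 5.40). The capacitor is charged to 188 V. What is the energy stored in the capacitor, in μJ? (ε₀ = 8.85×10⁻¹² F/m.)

U ≈ 16.5 μJ

A = π(5.19 cm)² = 8.46×10⁻³ m².
C = κε₀A/d = 5.40 × 8.85×10⁻¹² × 8.46×10⁻³ / 4.32×10⁻⁴ = 9.36×10⁻¹⁰ F.
U = ½CV² = ½ × 9.36×10⁻¹⁰ × (188)² = 1.65×10⁻⁵ J.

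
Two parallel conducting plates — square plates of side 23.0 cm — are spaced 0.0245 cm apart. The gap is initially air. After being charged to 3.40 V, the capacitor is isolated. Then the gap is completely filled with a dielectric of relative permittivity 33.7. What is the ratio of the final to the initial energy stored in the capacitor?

Isolated ⇒ Q is held fixed.
C₂ = 33.7 C₁ and U = Q²/(2C), so U₂/U₁ = C₁/C₂ = 0.0297.

U₂/U₁ ≈ 0.0297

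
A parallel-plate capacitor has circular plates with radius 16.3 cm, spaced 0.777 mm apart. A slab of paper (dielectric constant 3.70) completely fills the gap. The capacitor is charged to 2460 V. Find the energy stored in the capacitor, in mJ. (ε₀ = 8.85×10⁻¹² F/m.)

A = π(16.3 cm)² = 8.35×10⁻² m².
C = κε₀A/d = 3.70 × 8.85×10⁻¹² × 8.35×10⁻² / 7.77×10⁻⁴ = 3.52×10⁻⁹ F.
U = ½CV² = ½ × 3.52×10⁻⁹ × (2460)² = 1.06×10⁻² J.

U ≈ 10.6 mJ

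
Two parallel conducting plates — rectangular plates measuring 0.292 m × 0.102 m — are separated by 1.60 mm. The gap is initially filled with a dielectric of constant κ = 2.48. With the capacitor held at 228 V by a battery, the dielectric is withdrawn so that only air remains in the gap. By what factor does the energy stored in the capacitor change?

Battery connected ⇒ V is held fixed.
C₂ = 0.403 C₁ and U = ½CV², so U₂/U₁ = C₂/C₁ = 0.403.

U₂/U₁ ≈ 0.403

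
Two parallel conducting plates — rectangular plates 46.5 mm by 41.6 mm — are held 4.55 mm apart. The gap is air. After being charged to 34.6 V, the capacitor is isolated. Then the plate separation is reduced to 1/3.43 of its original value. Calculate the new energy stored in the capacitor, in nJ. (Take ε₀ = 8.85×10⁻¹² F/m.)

A = 46.5 × 41.6 mm² = 1.93×10⁻³ m².
Initially C₁ = ε₀A/d = 8.85×10⁻¹² × 1.93×10⁻³ / 4.55×10⁻³ = 3.76×10⁻¹² F.
U₁ = 2.25×10⁻⁹ J.
Isolated ⇒ Q is held fixed. C₂ = 3.43 C₁ and U = Q²/(2C), so U₂/U₁ = C₁/C₂ = 0.292.
U₂ = 0.292 × 2.25×10⁻⁹ = 6.57×10⁻¹⁰ J.

U ≈ 0.657 nJ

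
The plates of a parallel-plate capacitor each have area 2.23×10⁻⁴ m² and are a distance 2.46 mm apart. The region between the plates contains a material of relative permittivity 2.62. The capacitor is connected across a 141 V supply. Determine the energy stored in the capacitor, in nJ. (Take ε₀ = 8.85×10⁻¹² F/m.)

C = κε₀A/d = 2.62 × 8.85×10⁻¹² × 2.23×10⁻⁴ / 2.46×10⁻³ = 2.10×10⁻¹² F.
U = ½CV² = ½ × 2.10×10⁻¹² × (141)² = 2.09×10⁻⁸ J.

20.9 nJ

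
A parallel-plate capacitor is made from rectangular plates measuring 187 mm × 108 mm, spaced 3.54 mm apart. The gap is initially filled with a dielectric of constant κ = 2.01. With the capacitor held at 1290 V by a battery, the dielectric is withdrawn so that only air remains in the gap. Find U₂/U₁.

0.498

Battery connected ⇒ V is held fixed.
C₂ = 0.498 C₁ and U = ½CV², so U₂/U₁ = C₂/C₁ = 0.498.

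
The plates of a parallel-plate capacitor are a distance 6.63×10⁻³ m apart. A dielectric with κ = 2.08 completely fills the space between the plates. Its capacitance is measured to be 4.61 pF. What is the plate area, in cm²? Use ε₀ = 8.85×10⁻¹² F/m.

A = Cd/(κε₀) = 4.61×10⁻¹² × 6.63×10⁻³ / (2.08 × 8.85×10⁻¹²) = 1.66×10⁻³ m².

A ≈ 16.6 cm²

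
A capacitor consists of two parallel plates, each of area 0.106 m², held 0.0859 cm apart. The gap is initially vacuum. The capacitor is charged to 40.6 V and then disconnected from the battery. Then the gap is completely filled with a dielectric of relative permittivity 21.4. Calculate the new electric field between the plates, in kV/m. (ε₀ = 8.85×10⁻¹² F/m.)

E ≈ 2.21 kV/m

Initially C₁ = ε₀A/d = 8.85×10⁻¹² × 0.106 / 8.59×10⁻⁴ = 1.09×10⁻⁹ F.
E₁ = 4.73×10⁴ V/m.
Isolated ⇒ Q is held fixed. V₂ = Q/C₂ = V₁/21.4; E = V/d, so E₂/E₁ = (V₂/V₁)(d₁/d₂) = 0.0467.
E₂ = 0.0467 × 4.73×10⁴ = 2.21×10³ V/m.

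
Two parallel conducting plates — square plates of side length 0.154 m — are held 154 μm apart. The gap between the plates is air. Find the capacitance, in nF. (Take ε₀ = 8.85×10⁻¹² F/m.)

A = (0.154 m)² = 2.37×10⁻² m².
C = ε₀A/d = 8.85×10⁻¹² × 2.37×10⁻² / 1.54×10⁻⁴ = 1.36×10⁻⁹ F.

C ≈ 1.36 nF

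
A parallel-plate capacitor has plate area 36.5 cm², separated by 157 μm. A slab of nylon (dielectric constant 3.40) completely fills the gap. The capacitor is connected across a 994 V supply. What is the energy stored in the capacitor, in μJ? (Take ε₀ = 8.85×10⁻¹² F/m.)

U ≈ 346 μJ

A = 36.5 cm² = 3.65×10⁻³ m².
C = κε₀A/d = 3.40 × 8.85×10⁻¹² × 3.65×10⁻³ / 1.57×10⁻⁴ = 7.00×10⁻¹⁰ F.
U = ½CV² = ½ × 7.00×10⁻¹⁰ × (994)² = 3.46×10⁻⁴ J.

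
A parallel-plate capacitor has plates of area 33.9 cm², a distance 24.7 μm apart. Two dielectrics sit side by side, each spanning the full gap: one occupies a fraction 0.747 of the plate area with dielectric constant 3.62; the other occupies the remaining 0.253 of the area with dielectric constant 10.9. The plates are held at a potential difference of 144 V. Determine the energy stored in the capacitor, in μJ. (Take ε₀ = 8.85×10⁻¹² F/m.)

U ≈ 68.8 μJ

A = 33.9 cm² = 3.39×10⁻³ m².
Side-by-side slabs ⇒ two capacitors in parallel, each spanning the full gap.
C₁ = κ₁ε₀A₁/d = 3.62 × 8.85×10⁻¹² × 2.53×10⁻³ / 2.47×10⁻⁵ = 3.28×10⁻⁹ F.
C₂ = κ₂ε₀A₂/d = 10.9 × 8.85×10⁻¹² × 8.58×10⁻⁴ / 2.47×10⁻⁵ = 3.35×10⁻⁹ F.
C = C₁ + C₂ = 6.63×10⁻⁹ F.
U = ½CV² = ½ × 6.63×10⁻⁹ × (144)² = 6.88×10⁻⁵ J.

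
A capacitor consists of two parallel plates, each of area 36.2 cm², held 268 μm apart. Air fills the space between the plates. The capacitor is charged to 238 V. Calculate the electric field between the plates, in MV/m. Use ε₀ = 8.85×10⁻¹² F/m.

E = V/d = 238 / 2.68×10⁻⁴ = 8.88×10⁵ V/m.

E ≈ 0.888 MV/m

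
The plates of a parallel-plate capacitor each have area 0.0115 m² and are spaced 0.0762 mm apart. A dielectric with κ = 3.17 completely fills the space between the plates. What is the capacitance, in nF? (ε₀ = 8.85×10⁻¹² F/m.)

C = κε₀A/d = 3.17 × 8.85×10⁻¹² × 1.15×10⁻² / 7.62×10⁻⁵ = 4.23×10⁻⁹ F.

C ≈ 4.23 nF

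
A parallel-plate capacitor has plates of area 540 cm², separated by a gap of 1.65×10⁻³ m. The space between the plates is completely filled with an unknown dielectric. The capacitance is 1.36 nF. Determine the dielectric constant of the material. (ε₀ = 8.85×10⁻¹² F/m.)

A = 540 cm² = 5.40×10⁻² m².
κ = Cd/(ε₀A) = 1.36×10⁻⁹ × 1.65×10⁻³ / (8.85×10⁻¹² × 5.40×10⁻²) = 4.70.

4.70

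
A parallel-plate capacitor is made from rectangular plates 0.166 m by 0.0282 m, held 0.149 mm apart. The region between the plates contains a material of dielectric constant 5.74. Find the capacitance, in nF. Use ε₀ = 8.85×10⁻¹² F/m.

C ≈ 1.60 nF

A = 0.166 × 0.0282 m² = 4.68×10⁻³ m².
C = κε₀A/d = 5.74 × 8.85×10⁻¹² × 4.68×10⁻³ / 1.49×10⁻⁴ = 1.60×10⁻⁹ F.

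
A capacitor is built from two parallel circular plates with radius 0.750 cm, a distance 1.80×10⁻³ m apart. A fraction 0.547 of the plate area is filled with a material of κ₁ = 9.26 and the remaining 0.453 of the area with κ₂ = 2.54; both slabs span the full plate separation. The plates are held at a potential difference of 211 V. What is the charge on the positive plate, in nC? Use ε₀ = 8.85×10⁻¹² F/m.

A = π(0.750 cm)² = 1.77×10⁻⁴ m².
Side-by-side slabs ⇒ two capacitors in parallel, each spanning the full gap.
C₁ = κ₁ε₀A₁/d = 9.26 × 8.85×10⁻¹² × 9.67×10⁻⁵ / 1.80×10⁻³ = 4.40×10⁻¹² F.
C₂ = κ₂ε₀A₂/d = 2.54 × 8.85×10⁻¹² × 8.01×10⁻⁵ / 1.80×10⁻³ = 10.00×10⁻¹³ F.
C = C₁ + C₂ = 5.40×10⁻¹² F.
Q = CV = 5.40×10⁻¹² × 211 = 1.14×10⁻⁹ C.

Q ≈ 1.14 nC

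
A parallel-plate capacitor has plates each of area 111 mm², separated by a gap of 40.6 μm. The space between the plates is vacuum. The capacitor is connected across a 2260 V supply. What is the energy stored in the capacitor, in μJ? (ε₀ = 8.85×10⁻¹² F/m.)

A = 111 mm² = 1.11×10⁻⁴ m².
C = ε₀A/d = 8.85×10⁻¹² × 1.11×10⁻⁴ / 4.06×10⁻⁵ = 2.42×10⁻¹¹ F.
U = ½CV² = ½ × 2.42×10⁻¹¹ × (2260)² = 6.18×10⁻⁵ J.

61.8 μJ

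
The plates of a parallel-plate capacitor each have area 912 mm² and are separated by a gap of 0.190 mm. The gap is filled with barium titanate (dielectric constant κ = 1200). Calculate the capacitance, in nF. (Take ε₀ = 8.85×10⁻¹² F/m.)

A = 912 mm² = 9.12×10⁻⁴ m².
C = κε₀A/d = 1200 × 8.85×10⁻¹² × 9.12×10⁻⁴ / 1.90×10⁻⁴ = 5.10×10⁻⁸ F.

51.0 nF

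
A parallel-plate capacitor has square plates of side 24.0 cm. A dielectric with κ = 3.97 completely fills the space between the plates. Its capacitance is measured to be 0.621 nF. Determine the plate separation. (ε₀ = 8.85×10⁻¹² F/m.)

A = (24.0 cm)² = 5.76×10⁻² m².
d = κε₀A/C = 3.97 × 8.85×10⁻¹² × 5.76×10⁻² / 6.21×10⁻¹⁰ = 3.26×10⁻³ m.

d ≈ 3.26 mm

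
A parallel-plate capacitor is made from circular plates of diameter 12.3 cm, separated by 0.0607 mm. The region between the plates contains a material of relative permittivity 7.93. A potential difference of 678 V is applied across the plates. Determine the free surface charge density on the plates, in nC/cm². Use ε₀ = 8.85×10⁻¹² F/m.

78.4 nC/cm²

A = π(12.3/2 cm)² = 1.19×10⁻² m².
C = κε₀A/d = 7.93 × 8.85×10⁻¹² × 1.19×10⁻² / 6.07×10⁻⁵ = 1.37×10⁻⁸ F.
σ = Q/A = CV/A = 1.37×10⁻⁸ × 678 / 1.19×10⁻² = 7.84×10⁻⁴ C/m².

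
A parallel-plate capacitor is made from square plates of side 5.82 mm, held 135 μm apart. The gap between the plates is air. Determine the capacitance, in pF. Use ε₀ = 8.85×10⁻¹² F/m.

A = (5.82 mm)² = 3.39×10⁻⁵ m².
C = ε₀A/d = 8.85×10⁻¹² × 3.39×10⁻⁵ / 1.35×10⁻⁴ = 2.22×10⁻¹² F.

C ≈ 2.22 pF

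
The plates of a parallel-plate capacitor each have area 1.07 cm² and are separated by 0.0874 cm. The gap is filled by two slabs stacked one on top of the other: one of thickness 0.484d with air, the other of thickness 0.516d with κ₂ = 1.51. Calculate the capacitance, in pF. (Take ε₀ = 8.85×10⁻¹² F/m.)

A = 1.07 cm² = 1.07×10⁻⁴ m².
Stacked slabs ⇒ two capacitors in series, each with the full plate area.
C₁ = κ₁ε₀A/d₁ = 1.00 × 8.85×10⁻¹² × 1.07×10⁻⁴ / 4.23×10⁻⁴ = 2.24×10⁻¹² F.
C₂ = κ₂ε₀A/d₂ = 1.51 × 8.85×10⁻¹² × 1.07×10⁻⁴ / 4.51×10⁻⁴ = 3.17×10⁻¹² F.
C = (1/C₁ + 1/C₂)⁻¹ = 1.31×10⁻¹² F.

1.31 pF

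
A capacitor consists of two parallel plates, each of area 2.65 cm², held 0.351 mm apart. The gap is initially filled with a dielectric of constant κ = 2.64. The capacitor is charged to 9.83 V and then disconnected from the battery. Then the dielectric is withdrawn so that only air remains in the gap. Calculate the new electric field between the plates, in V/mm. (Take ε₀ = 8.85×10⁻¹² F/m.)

E ≈ 73.9 V/mm

A = 2.65 cm² = 2.65×10⁻⁴ m².
Initially C₁ = κε₀A/d = 2.64 × 8.85×10⁻¹² × 2.65×10⁻⁴ / 3.51×10⁻⁴ = 1.76×10⁻¹¹ F.
E₁ = 2.80×10⁴ V/m.
Isolated ⇒ Q is held fixed. V₂ = Q/C₂ = V₁/0.379; E = V/d, so E₂/E₁ = (V₂/V₁)(d₁/d₂) = 2.64.
E₂ = 2.64 × 2.80×10⁴ = 7.39×10⁴ V/m.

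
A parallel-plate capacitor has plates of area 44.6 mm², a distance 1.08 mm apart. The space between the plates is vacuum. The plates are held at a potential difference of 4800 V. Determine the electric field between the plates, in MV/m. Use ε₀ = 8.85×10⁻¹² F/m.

E = V/d = 4800 / 1.08×10⁻³ = 4.44×10⁶ V/m.

4.44 MV/m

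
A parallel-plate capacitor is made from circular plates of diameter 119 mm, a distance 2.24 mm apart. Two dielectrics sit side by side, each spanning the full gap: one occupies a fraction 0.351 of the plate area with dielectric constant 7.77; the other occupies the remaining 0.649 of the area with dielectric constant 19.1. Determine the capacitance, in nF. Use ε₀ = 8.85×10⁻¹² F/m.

A = π(119/2 mm)² = 1.11×10⁻² m².
Side-by-side slabs ⇒ two capacitors in parallel, each spanning the full gap.
C₁ = κ₁ε₀A₁/d = 7.77 × 8.85×10⁻¹² × 3.90×10⁻³ / 2.24×10⁻³ = 1.20×10⁻¹⁰ F.
C₂ = κ₂ε₀A₂/d = 19.1 × 8.85×10⁻¹² × 7.22×10⁻³ / 2.24×10⁻³ = 5.45×10⁻¹⁰ F.
C = C₁ + C₂ = 6.65×10⁻¹⁰ F.

0.665 nF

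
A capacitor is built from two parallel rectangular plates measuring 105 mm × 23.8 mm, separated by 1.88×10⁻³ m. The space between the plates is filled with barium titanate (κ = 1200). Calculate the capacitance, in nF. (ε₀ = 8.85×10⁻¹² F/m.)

A = 105 × 23.8 mm² = 2.50×10⁻³ m².
C = κε₀A/d = 1200 × 8.85×10⁻¹² × 2.50×10⁻³ / 1.88×10⁻³ = 1.41×10⁻⁸ F.

C ≈ 14.1 nF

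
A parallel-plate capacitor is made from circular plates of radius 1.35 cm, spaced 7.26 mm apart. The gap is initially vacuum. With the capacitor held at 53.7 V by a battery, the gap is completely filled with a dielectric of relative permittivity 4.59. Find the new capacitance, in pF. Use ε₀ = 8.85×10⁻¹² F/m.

3.20 pF

A = π(1.35 cm)² = 5.73×10⁻⁴ m².
Initially C₁ = ε₀A/d = 8.85×10⁻¹² × 5.73×10⁻⁴ / 7.26×10⁻³ = 6.98×10⁻¹³ F.
C = κε₀A/d scales with κ, so C₂/C₁ = κ = 4.59.
C₂ = 4.59 × 6.98×10⁻¹³ = 3.20×10⁻¹² F.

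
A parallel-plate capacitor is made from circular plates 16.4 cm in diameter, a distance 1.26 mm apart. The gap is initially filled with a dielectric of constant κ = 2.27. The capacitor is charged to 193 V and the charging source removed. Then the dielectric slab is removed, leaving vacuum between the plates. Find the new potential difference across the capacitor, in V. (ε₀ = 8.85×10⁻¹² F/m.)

438 V

A = π(16.4/2 cm)² = 2.11×10⁻² m².
Initially C₁ = κε₀A/d = 2.27 × 8.85×10⁻¹² × 2.11×10⁻² / 1.26×10⁻³ = 3.37×10⁻¹⁰ F.
V₁ = 1.93×10² V.
Isolated ⇒ Q is held fixed. C₂ = 0.441 C₁ and V = Q/C, so V₂/V₁ = C₁/C₂ = 2.27.
V₂ = 2.27 × 1.93×10² = 4.38×10² V.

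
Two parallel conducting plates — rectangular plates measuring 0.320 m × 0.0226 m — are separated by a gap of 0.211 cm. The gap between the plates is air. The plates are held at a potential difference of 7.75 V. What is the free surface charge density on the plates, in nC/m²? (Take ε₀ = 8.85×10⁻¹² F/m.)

A = 0.320 × 0.0226 m² = 7.23×10⁻³ m².
C = ε₀A/d = 8.85×10⁻¹² × 7.23×10⁻³ / 2.11×10⁻³ = 3.03×10⁻¹¹ F.
σ = Q/A = CV/A = 3.03×10⁻¹¹ × 7.75 / 7.23×10⁻³ = 3.25×10⁻⁸ C/m².

32.5 nC/m²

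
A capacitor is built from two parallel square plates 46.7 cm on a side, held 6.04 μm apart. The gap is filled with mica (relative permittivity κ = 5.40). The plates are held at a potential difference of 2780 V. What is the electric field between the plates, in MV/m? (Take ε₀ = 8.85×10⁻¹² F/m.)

E ≈ 460 MV/m

E = V/d = 2780 / 6.04×10⁻⁶ = 4.60×10⁸ V/m.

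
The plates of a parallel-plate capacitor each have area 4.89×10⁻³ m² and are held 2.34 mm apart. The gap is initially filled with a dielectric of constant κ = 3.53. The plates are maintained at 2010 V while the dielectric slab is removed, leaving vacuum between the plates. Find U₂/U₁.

Battery connected ⇒ V is held fixed.
C₂ = 0.283 C₁ and U = ½CV², so U₂/U₁ = C₂/C₁ = 0.283.

0.283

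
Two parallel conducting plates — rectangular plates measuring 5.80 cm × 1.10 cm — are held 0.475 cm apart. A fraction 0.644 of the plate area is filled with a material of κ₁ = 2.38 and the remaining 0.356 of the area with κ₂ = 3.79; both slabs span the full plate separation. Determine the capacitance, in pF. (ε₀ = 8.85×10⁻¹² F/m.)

A = 5.80 × 1.10 cm² = 6.38×10⁻⁴ m².
Side-by-side slabs ⇒ two capacitors in parallel, each spanning the full gap.
C₁ = κ₁ε₀A₁/d = 2.38 × 8.85×10⁻¹² × 4.11×10⁻⁴ / 4.75×10⁻³ = 1.82×10⁻¹² F.
C₂ = κ₂ε₀A₂/d = 3.79 × 8.85×10⁻¹² × 2.27×10⁻⁴ / 4.75×10⁻³ = 1.60×10⁻¹² F.
C = C₁ + C₂ = 3.43×10⁻¹² F.

C ≈ 3.43 pF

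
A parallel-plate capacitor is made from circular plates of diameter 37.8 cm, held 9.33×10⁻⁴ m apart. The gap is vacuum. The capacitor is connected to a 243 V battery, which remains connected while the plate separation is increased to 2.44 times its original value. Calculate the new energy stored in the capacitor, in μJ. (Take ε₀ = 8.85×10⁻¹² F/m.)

U ≈ 12.9 μJ

A = π(37.8/2 cm)² = 0.112 m².
Initially C₁ = ε₀A/d = 8.85×10⁻¹² × 0.112 / 9.33×10⁻⁴ = 1.06×10⁻⁹ F.
U₁ = 3.14×10⁻⁵ J.
Battery connected ⇒ V is held fixed. C₂ = 0.410 C₁ and U = ½CV², so U₂/U₁ = C₂/C₁ = 0.410.
U₂ = 0.410 × 3.14×10⁻⁵ = 1.29×10⁻⁵ J.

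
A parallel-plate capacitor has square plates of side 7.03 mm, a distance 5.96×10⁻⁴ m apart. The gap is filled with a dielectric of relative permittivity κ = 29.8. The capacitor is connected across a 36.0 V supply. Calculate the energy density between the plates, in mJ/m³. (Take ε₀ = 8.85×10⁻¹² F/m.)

481 mJ/m³

E = V/d = 36.0 / 5.96×10⁻⁴ = 6.04×10⁴ V/m.
u = ½κε₀E² = ½ × 29.8 × 8.85×10⁻¹² × (6.04×10⁴)² = 0.481 J/m³.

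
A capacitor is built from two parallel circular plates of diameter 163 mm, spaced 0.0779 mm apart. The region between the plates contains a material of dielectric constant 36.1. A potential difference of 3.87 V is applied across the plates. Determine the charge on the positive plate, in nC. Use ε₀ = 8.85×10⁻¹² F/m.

Q ≈ 331 nC

A = π(163/2 mm)² = 2.09×10⁻² m².
C = κε₀A/d = 36.1 × 8.85×10⁻¹² × 2.09×10⁻² / 7.79×10⁻⁵ = 8.56×10⁻⁸ F.
Q = CV = 8.56×10⁻⁸ × 3.87 = 3.31×10⁻⁷ C.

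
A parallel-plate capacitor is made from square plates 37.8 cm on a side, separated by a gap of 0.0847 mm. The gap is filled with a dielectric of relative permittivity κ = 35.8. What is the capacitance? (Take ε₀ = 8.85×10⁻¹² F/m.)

A = (37.8 cm)² = 0.143 m².
C = κε₀A/d = 35.8 × 8.85×10⁻¹² × 0.143 / 8.47×10⁻⁵ = 5.34×10⁻⁷ F.

C ≈ 0.534 μF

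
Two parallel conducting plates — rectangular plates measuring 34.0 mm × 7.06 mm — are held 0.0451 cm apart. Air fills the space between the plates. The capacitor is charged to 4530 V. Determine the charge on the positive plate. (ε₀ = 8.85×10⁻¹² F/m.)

A = 34.0 × 7.06 mm² = 2.40×10⁻⁴ m².
C = ε₀A/d = 8.85×10⁻¹² × 2.40×10⁻⁴ / 4.51×10⁻⁴ = 4.71×10⁻¹² F.
Q = CV = 4.71×10⁻¹² × 4530 = 2.13×10⁻⁸ C.

Q ≈ 21.3 nC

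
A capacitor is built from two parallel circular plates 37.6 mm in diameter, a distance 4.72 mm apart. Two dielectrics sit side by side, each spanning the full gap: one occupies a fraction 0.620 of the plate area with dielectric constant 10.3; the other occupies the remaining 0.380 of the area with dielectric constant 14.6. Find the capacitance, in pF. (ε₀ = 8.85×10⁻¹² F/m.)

A = π(37.6/2 mm)² = 1.11×10⁻³ m².
Side-by-side slabs ⇒ two capacitors in parallel, each spanning the full gap.
C₁ = κ₁ε₀A₁/d = 10.3 × 8.85×10⁻¹² × 6.88×10⁻⁴ / 4.72×10⁻³ = 1.33×10⁻¹¹ F.
C₂ = κ₂ε₀A₂/d = 14.6 × 8.85×10⁻¹² × 4.22×10⁻⁴ / 4.72×10⁻³ = 1.16×10⁻¹¹ F.
C = C₁ + C₂ = 2.48×10⁻¹¹ F.

24.8 pF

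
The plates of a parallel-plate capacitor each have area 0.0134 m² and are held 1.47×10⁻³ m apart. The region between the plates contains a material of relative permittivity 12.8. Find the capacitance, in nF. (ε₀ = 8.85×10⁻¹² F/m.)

1.03 nF

C = κε₀A/d = 12.8 × 8.85×10⁻¹² × 1.34×10⁻² / 1.47×10⁻³ = 1.03×10⁻⁹ F.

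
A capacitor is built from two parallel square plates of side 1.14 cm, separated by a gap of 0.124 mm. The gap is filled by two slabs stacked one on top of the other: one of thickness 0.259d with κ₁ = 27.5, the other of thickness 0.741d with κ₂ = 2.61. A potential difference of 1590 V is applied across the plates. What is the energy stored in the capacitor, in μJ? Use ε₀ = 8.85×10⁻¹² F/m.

40.0 μJ

A = (1.14 cm)² = 1.30×10⁻⁴ m².
Stacked slabs ⇒ two capacitors in series, each with the full plate area.
C₁ = κ₁ε₀A/d₁ = 27.5 × 8.85×10⁻¹² × 1.30×10⁻⁴ / 3.21×10⁻⁵ = 9.85×10⁻¹⁰ F.
C₂ = κ₂ε₀A/d₂ = 2.61 × 8.85×10⁻¹² × 1.30×10⁻⁴ / 9.19×10⁻⁵ = 3.27×10⁻¹¹ F.
C = (1/C₁ + 1/C₂)⁻¹ = 3.16×10⁻¹¹ F.
U = ½CV² = ½ × 3.16×10⁻¹¹ × (1590)² = 4.00×10⁻⁵ J.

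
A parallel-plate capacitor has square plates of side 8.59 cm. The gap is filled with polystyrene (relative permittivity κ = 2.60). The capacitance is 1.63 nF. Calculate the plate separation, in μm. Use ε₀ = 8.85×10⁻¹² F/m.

d ≈ 104 μm

A = (8.59 cm)² = 7.38×10⁻³ m².
d = κε₀A/C = 2.60 × 8.85×10⁻¹² × 7.38×10⁻³ / 1.63×10⁻⁹ = 1.04×10⁻⁴ m.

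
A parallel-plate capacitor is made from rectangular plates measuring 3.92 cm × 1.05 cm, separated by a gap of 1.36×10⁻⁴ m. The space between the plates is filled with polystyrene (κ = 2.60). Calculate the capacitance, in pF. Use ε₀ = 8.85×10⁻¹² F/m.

A = 3.92 × 1.05 cm² = 4.12×10⁻⁴ m².
C = κε₀A/d = 2.60 × 8.85×10⁻¹² × 4.12×10⁻⁴ / 1.36×10⁻⁴ = 6.96×10⁻¹¹ F.

69.6 pF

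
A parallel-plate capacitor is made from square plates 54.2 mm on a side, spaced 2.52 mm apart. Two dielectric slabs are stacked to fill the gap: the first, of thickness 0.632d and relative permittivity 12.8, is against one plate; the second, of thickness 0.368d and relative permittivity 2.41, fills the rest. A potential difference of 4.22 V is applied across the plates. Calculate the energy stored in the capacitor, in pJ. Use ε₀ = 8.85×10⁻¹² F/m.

455 pJ

A = (54.2 mm)² = 2.94×10⁻³ m².
Stacked slabs ⇒ two capacitors in series, each with the full plate area.
C₁ = κ₁ε₀A/d₁ = 12.8 × 8.85×10⁻¹² × 2.94×10⁻³ / 1.59×10⁻³ = 2.09×10⁻¹⁰ F.
C₂ = κ₂ε₀A/d₂ = 2.41 × 8.85×10⁻¹² × 2.94×10⁻³ / 9.27×10⁻⁴ = 6.76×10⁻¹¹ F.
C = (1/C₁ + 1/C₂)⁻¹ = 5.11×10⁻¹¹ F.
U = ½CV² = ½ × 5.11×10⁻¹¹ × (4.22)² = 4.55×10⁻¹⁰ J.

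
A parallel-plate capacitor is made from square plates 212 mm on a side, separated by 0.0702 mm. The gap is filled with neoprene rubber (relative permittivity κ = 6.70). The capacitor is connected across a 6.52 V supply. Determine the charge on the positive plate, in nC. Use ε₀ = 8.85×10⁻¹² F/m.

A = (212 mm)² = 4.49×10⁻² m².
C = κε₀A/d = 6.70 × 8.85×10⁻¹² × 4.49×10⁻² / 7.02×10⁻⁵ = 3.80×10⁻⁸ F.
Q = CV = 3.80×10⁻⁸ × 6.52 = 2.48×10⁻⁷ C.

248 nC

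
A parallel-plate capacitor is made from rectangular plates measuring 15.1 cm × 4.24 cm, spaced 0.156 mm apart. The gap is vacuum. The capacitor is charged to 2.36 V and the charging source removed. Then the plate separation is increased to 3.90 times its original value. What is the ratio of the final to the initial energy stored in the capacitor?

U₂/U₁ ≈ 3.90

Isolated ⇒ Q is held fixed.
C₂ = 0.256 C₁ and U = Q²/(2C), so U₂/U₁ = C₁/C₂ = 3.90.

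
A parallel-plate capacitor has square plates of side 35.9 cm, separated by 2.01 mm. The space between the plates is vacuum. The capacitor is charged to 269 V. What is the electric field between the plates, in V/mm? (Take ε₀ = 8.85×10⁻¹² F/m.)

E = V/d = 269 / 2.01×10⁻³ = 1.34×10⁵ V/m.

134 V/mm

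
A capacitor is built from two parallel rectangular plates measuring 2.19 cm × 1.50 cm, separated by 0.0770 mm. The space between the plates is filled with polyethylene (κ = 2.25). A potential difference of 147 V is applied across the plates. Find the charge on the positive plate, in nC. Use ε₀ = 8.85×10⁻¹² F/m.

Q ≈ 12.5 nC

A = 2.19 × 1.50 cm² = 3.29×10⁻⁴ m².
C = κε₀A/d = 2.25 × 8.85×10⁻¹² × 3.29×10⁻⁴ / 7.70×10⁻⁵ = 8.50×10⁻¹¹ F.
Q = CV = 8.50×10⁻¹¹ × 147 = 1.25×10⁻⁸ C.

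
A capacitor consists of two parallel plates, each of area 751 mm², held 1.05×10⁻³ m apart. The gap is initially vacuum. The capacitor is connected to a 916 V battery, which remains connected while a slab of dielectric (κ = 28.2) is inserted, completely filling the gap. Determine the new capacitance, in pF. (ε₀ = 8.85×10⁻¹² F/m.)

A = 751 mm² = 7.51×10⁻⁴ m².
Initially C₁ = ε₀A/d = 8.85×10⁻¹² × 7.51×10⁻⁴ / 1.05×10⁻³ = 6.33×10⁻¹² F.
C = κε₀A/d scales with κ, so C₂/C₁ = κ = 28.2.
C₂ = 28.2 × 6.33×10⁻¹² = 1.79×10⁻¹⁰ F.

179 pF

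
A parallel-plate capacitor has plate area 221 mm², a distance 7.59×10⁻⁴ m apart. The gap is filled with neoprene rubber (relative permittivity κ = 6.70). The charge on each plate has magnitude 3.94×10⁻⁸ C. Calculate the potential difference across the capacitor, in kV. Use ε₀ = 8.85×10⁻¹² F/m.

V ≈ 2.28 kV

A = 221 mm² = 2.21×10⁻⁴ m².
C = κε₀A/d = 6.70 × 8.85×10⁻¹² × 2.21×10⁻⁴ / 7.59×10⁻⁴ = 1.73×10⁻¹¹ F.
V = Q/C = 3.94×10⁻⁸ / 1.73×10⁻¹¹ = 2.28×10³ V.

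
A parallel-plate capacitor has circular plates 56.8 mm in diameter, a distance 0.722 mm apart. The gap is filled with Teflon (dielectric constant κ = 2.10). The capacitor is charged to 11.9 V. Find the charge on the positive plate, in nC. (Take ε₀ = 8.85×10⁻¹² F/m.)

A = π(56.8/2 mm)² = 2.53×10⁻³ m².
C = κε₀A/d = 2.10 × 8.85×10⁻¹² × 2.53×10⁻³ / 7.22×10⁻⁴ = 6.52×10⁻¹¹ F.
Q = CV = 6.52×10⁻¹¹ × 11.9 = 7.76×10⁻¹⁰ C.

0.776 nC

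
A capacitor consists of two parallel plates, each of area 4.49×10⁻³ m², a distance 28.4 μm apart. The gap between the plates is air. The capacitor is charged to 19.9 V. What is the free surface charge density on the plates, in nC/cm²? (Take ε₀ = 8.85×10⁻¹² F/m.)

C = ε₀A/d = 8.85×10⁻¹² × 4.49×10⁻³ / 2.84×10⁻⁵ = 1.40×10⁻⁹ F.
σ = Q/A = CV/A = 1.40×10⁻⁹ × 19.9 / 4.49×10⁻³ = 6.20×10⁻⁶ C/m².

σ ≈ 0.620 nC/cm²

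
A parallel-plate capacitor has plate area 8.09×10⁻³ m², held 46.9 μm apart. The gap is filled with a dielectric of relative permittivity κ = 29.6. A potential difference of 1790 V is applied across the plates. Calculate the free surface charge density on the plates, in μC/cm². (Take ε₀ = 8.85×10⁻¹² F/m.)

C = κε₀A/d = 29.6 × 8.85×10⁻¹² × 8.09×10⁻³ / 4.69×10⁻⁵ = 4.52×10⁻⁸ F.
σ = Q/A = CV/A = 4.52×10⁻⁸ × 1790 / 8.09×10⁻³ = 10.00×10⁻³ C/m².

1.000 μC/cm²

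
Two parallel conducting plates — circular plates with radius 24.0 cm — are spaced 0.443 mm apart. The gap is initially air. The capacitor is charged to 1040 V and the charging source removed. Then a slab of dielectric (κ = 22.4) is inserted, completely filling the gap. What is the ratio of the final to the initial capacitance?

C₂/C₁ ≈ 22.4

C = κε₀A/d scales with κ, so C₂/C₁ = κ = 22.4.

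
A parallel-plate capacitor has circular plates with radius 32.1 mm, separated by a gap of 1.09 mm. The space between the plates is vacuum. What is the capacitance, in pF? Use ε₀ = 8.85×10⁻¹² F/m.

A = π(32.1 mm)² = 3.24×10⁻³ m².
C = ε₀A/d = 8.85×10⁻¹² × 3.24×10⁻³ / 1.09×10⁻³ = 2.63×10⁻¹¹ F.

C ≈ 26.3 pF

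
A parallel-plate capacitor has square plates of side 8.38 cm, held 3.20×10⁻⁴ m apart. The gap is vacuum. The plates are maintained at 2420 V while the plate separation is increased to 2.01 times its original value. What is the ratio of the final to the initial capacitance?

0.498

C = ε₀A/d scales as 1/d, so C₂/C₁ = d₁/d₂ = 1/2.01 = 0.498.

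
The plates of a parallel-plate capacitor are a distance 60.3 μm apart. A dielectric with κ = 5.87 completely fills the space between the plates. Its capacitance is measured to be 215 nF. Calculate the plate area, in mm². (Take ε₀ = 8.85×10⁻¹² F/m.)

A = Cd/(κε₀) = 2.15×10⁻⁷ × 6.03×10⁻⁵ / (5.87 × 8.85×10⁻¹²) = 0.250 m².

A ≈ 2.50×10⁵ mm²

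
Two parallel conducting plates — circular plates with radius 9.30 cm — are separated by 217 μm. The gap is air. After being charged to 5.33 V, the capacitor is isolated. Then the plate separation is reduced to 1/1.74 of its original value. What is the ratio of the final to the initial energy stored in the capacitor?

Isolated ⇒ Q is held fixed.
C₂ = 1.74 C₁ and U = Q²/(2C), so U₂/U₁ = C₁/C₂ = 0.575.

0.575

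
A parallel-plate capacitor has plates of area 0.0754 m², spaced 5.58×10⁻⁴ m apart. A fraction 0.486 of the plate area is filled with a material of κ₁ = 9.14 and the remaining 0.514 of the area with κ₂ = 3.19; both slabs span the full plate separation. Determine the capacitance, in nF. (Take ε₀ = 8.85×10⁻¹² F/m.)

Side-by-side slabs ⇒ two capacitors in parallel, each spanning the full gap.
C₁ = κ₁ε₀A₁/d = 9.14 × 8.85×10⁻¹² × 3.66×10⁻² / 5.58×10⁻⁴ = 5.31×10⁻⁹ F.
C₂ = κ₂ε₀A₂/d = 3.19 × 8.85×10⁻¹² × 3.88×10⁻² / 5.58×10⁻⁴ = 1.96×10⁻⁹ F.
C = C₁ + C₂ = 7.27×10⁻⁹ F.

7.27 nF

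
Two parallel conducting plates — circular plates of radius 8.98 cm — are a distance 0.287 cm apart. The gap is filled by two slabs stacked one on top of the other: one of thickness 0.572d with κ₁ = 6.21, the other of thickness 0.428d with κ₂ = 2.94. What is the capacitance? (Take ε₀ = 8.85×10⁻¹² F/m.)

329 pF

A = π(8.98 cm)² = 2.53×10⁻² m².
Stacked slabs ⇒ two capacitors in series, each with the full plate area.
C₁ = κ₁ε₀A/d₁ = 6.21 × 8.85×10⁻¹² × 2.53×10⁻² / 1.64×10⁻³ = 8.48×10⁻¹⁰ F.
C₂ = κ₂ε₀A/d₂ = 2.94 × 8.85×10⁻¹² × 2.53×10⁻² / 1.23×10⁻³ = 5.37×10⁻¹⁰ F.
C = (1/C₁ + 1/C₂)⁻¹ = 3.29×10⁻¹⁰ F.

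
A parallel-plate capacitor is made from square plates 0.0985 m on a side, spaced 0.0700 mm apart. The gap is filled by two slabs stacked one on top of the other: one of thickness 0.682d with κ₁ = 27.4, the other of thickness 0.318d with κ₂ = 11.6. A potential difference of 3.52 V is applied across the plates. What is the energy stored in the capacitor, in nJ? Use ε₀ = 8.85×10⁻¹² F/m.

U ≈ 145 nJ

A = (0.0985 m)² = 9.70×10⁻³ m².
Stacked slabs ⇒ two capacitors in series, each with the full plate area.
C₁ = κ₁ε₀A/d₁ = 27.4 × 8.85×10⁻¹² × 9.70×10⁻³ / 4.77×10⁻⁵ = 4.93×10⁻⁸ F.
C₂ = κ₂ε₀A/d₂ = 11.6 × 8.85×10⁻¹² × 9.70×10⁻³ / 2.23×10⁻⁵ = 4.47×10⁻⁸ F.
C = (1/C₁ + 1/C₂)⁻¹ = 2.35×10⁻⁸ F.
U = ½CV² = ½ × 2.35×10⁻⁸ × (3.52)² = 1.45×10⁻⁷ J.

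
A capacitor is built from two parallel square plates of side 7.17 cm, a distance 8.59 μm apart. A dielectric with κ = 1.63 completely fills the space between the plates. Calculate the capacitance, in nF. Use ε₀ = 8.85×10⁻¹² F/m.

C ≈ 8.63 nF

A = (7.17 cm)² = 5.14×10⁻³ m².
C = κε₀A/d = 1.63 × 8.85×10⁻¹² × 5.14×10⁻³ / 8.59×10⁻⁶ = 8.63×10⁻⁹ F.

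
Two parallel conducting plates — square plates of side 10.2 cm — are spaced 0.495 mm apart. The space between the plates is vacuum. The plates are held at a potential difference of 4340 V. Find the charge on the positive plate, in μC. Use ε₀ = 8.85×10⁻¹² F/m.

0.807 μC

A = (10.2 cm)² = 1.04×10⁻² m².
C = ε₀A/d = 8.85×10⁻¹² × 1.04×10⁻² / 4.95×10⁻⁴ = 1.86×10⁻¹⁰ F.
Q = CV = 1.86×10⁻¹⁰ × 4340 = 8.07×10⁻⁷ C.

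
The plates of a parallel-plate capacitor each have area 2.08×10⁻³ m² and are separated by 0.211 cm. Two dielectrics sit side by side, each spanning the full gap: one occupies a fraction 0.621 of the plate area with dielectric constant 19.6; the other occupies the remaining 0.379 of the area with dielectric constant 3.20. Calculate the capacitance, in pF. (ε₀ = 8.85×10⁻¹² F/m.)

Side-by-side slabs ⇒ two capacitors in parallel, each spanning the full gap.
C₁ = κ₁ε₀A₁/d = 19.6 × 8.85×10⁻¹² × 1.29×10⁻³ / 2.11×10⁻³ = 1.06×10⁻¹⁰ F.
C₂ = κ₂ε₀A₂/d = 3.20 × 8.85×10⁻¹² × 7.88×10⁻⁴ / 2.11×10⁻³ = 1.06×10⁻¹¹ F.
C = C₁ + C₂ = 1.17×10⁻¹⁰ F.

C ≈ 117 pF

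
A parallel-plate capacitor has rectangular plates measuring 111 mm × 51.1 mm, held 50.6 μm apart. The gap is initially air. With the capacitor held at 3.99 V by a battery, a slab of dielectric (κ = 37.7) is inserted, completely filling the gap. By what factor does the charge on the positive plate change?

Battery connected ⇒ V is held fixed.
C₂ = 37.7 C₁ and Q = CV, so Q₂/Q₁ = C₂/C₁ = 37.7.

Q₂/Q₁ ≈ 37.7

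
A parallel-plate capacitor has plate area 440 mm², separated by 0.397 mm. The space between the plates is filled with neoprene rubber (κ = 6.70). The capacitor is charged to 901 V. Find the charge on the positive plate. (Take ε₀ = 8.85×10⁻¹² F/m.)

Q ≈ 59.2 nC

A = 440 mm² = 4.40×10⁻⁴ m².
C = κε₀A/d = 6.70 × 8.85×10⁻¹² × 4.40×10⁻⁴ / 3.97×10⁻⁴ = 6.57×10⁻¹¹ F.
Q = CV = 6.57×10⁻¹¹ × 901 = 5.92×10⁻⁸ C.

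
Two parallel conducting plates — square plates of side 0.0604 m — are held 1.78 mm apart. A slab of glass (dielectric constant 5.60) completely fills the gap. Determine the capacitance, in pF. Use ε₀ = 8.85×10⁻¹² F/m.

A = (0.0604 m)² = 3.65×10⁻³ m².
C = κε₀A/d = 5.60 × 8.85×10⁻¹² × 3.65×10⁻³ / 1.78×10⁻³ = 1.02×10⁻¹⁰ F.

C ≈ 102 pF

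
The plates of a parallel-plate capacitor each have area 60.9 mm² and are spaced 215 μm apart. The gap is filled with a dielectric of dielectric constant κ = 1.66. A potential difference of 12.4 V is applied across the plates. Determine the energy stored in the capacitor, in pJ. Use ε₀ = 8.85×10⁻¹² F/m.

320 pJ

A = 60.9 mm² = 6.09×10⁻⁵ m².
C = κε₀A/d = 1.66 × 8.85×10⁻¹² × 6.09×10⁻⁵ / 2.15×10⁻⁴ = 4.16×10⁻¹² F.
U = ½CV² = ½ × 4.16×10⁻¹² × (12.4)² = 3.20×10⁻¹⁰ J.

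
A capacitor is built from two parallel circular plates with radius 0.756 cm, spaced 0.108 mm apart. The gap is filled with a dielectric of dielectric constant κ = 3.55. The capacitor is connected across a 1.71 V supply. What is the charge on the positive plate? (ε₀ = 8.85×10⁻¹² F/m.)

89.3 pC

A = π(0.756 cm)² = 1.80×10⁻⁴ m².
C = κε₀A/d = 3.55 × 8.85×10⁻¹² × 1.80×10⁻⁴ / 1.08×10⁻⁴ = 5.22×10⁻¹¹ F.
Q = CV = 5.22×10⁻¹¹ × 1.71 = 8.93×10⁻¹¹ C.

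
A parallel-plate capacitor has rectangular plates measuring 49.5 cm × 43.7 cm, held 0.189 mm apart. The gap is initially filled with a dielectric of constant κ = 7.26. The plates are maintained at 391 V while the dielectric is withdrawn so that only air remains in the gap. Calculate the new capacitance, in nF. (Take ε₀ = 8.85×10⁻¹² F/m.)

C ≈ 10.1 nF

A = 49.5 × 43.7 cm² = 0.216 m².
Initially C₁ = κε₀A/d = 7.26 × 8.85×10⁻¹² × 0.216 / 1.89×10⁻⁴ = 7.35×10⁻⁸ F.
C = κε₀A/d scales with κ, so C₂/C₁ = 1/κ = 1/7.26 = 0.138.
C₂ = 0.138 × 7.35×10⁻⁸ = 1.01×10⁻⁸ F.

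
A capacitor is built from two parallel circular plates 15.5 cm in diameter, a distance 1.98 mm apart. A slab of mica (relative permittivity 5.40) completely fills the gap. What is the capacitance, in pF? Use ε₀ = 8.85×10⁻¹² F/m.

C ≈ 455 pF

A = π(15.5/2 cm)² = 1.89×10⁻² m².
C = κε₀A/d = 5.40 × 8.85×10⁻¹² × 1.89×10⁻² / 1.98×10⁻³ = 4.55×10⁻¹⁰ F.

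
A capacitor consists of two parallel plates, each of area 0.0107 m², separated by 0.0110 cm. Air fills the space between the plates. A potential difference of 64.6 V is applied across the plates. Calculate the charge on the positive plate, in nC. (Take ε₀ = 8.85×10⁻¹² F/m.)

C = ε₀A/d = 8.85×10⁻¹² × 1.07×10⁻² / 1.10×10⁻⁴ = 8.61×10⁻¹⁰ F.
Q = CV = 8.61×10⁻¹⁰ × 64.6 = 5.56×10⁻⁸ C.

55.6 nC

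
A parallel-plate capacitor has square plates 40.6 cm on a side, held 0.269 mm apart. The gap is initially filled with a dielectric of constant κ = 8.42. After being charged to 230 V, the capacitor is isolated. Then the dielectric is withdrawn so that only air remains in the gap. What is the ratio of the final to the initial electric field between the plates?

Isolated ⇒ Q is held fixed.
V₂ = Q/C₂ = V₁/0.119; E = V/d, so E₂/E₁ = (V₂/V₁)(d₁/d₂) = 8.42.

8.42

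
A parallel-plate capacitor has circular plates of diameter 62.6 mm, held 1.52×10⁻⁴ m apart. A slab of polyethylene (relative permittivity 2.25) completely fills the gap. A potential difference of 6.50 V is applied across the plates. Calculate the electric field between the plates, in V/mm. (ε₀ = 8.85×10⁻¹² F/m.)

E = V/d = 6.50 / 1.52×10⁻⁴ = 4.28×10⁴ V/m.

42.8 V/mm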